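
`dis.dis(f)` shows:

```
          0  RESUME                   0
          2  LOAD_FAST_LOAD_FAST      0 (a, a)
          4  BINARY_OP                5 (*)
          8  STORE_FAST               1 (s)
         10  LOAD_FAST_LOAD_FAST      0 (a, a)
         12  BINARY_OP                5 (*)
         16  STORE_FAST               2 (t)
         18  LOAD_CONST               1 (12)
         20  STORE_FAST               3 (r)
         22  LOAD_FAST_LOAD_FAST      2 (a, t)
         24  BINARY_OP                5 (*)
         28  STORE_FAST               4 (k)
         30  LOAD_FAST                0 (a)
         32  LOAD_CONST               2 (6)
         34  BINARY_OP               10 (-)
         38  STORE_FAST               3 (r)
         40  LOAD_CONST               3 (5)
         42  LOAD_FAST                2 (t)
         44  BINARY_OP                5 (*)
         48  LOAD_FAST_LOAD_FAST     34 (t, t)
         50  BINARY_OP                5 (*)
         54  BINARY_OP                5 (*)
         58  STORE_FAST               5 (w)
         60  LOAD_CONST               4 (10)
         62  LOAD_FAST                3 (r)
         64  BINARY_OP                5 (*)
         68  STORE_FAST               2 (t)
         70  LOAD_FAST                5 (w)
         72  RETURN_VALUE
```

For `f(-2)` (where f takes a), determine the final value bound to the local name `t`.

-80

LOAD_FAST_LOAD_FAST a,a → push -2,-2. Stack: [-2, -2]
BINARY_OP * → -2 * -2 = 4. Stack: [4]
STORE_FAST s → s=4. Stack: []
LOAD_FAST_LOAD_FAST a,a → push -2,-2. Stack: [-2, -2]
BINARY_OP * → -2 * -2 = 4. Stack: [4]
STORE_FAST t → t=4. Stack: []
LOAD_CONST → push 12. Stack: [12]
STORE_FAST r → r=12. Stack: []
LOAD_FAST_LOAD_FAST a,t → push -2,4. Stack: [-2, 4]
BINARY_OP * → -2 * 4 = -8. Stack: [-8]
STORE_FAST k → k=-8. Stack: []
LOAD_FAST a → push -2. Stack: [-2]
LOAD_CONST → push 6. Stack: [-2, 6]
BINARY_OP - → -2 - 6 = -8. Stack: [-8]
STORE_FAST r → r=-8. Stack: []
LOAD_CONST → push 5. Stack: [5]
LOAD_FAST t → push 4. Stack: [5, 4]
BINARY_OP * → 5 * 4 = 20. Stack: [20]
LOAD_FAST_LOAD_FAST t,t → push 4,4. Stack: [20, 4, 4]
BINARY_OP * → 4 * 4 = 16. Stack: [20, 16]
BINARY_OP * → 20 * 16 = 320. Stack: [320]
STORE_FAST w → w=320. Stack: []
LOAD_CONST → push 10. Stack: [10]
LOAD_FAST r → push -8. Stack: [10, -8]
BINARY_OP * → 10 * -8 = -80. Stack: [-80]
STORE_FAST t → t=-80. Stack: []
LOAD_FAST w → push 320. Stack: [320]
RETURN_VALUE → return 320.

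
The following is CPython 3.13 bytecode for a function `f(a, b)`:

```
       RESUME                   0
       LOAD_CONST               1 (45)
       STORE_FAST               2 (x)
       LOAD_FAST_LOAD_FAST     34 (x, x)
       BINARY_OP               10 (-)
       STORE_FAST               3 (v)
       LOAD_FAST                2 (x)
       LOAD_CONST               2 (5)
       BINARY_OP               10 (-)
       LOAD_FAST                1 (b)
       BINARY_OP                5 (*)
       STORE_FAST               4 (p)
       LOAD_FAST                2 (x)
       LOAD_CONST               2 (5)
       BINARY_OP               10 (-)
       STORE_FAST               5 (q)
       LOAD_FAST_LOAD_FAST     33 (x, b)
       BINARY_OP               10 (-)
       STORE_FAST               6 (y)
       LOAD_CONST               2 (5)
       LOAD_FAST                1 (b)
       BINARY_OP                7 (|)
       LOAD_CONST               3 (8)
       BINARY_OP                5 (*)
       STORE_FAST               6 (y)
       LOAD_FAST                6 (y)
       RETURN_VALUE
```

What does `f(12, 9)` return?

LOAD_CONST → push 45. Stack: [45]
STORE_FAST x → x=45. Stack: []
LOAD_FAST_LOAD_FAST x,x → push 45,45. Stack: [45, 45]
BINARY_OP - → 45 - 45 = 0. Stack: [0]
STORE_FAST v → v=0. Stack: []
LOAD_FAST x → push 45. Stack: [45]
LOAD_CONST → push 5. Stack: [45, 5]
BINARY_OP - → 45 - 5 = 40. Stack: [40]
LOAD_FAST b → push 9. Stack: [40, 9]
BINARY_OP * → 40 * 9 = 360. Stack: [360]
STORE_FAST p → p=360. Stack: []
LOAD_FAST x → push 45. Stack: [45]
LOAD_CONST → push 5. Stack: [45, 5]
BINARY_OP - → 45 - 5 = 40. Stack: [40]
STORE_FAST q → q=40. Stack: []
LOAD_FAST_LOAD_FAST x,b → push 45,9. Stack: [45, 9]
BINARY_OP - → 45 - 9 = 36. Stack: [36]
STORE_FAST y → y=36. Stack: []
LOAD_CONST → push 5. Stack: [5]
LOAD_FAST b → push 9. Stack: [5, 9]
BINARY_OP | → 5 | 9 = 13. Stack: [13]
LOAD_CONST → push 8. Stack: [13, 8]
BINARY_OP * → 13 * 8 = 104. Stack: [104]
STORE_FAST y → y=104. Stack: []
LOAD_FAST y → push 104. Stack: [104]
RETURN_VALUE → return 104.

104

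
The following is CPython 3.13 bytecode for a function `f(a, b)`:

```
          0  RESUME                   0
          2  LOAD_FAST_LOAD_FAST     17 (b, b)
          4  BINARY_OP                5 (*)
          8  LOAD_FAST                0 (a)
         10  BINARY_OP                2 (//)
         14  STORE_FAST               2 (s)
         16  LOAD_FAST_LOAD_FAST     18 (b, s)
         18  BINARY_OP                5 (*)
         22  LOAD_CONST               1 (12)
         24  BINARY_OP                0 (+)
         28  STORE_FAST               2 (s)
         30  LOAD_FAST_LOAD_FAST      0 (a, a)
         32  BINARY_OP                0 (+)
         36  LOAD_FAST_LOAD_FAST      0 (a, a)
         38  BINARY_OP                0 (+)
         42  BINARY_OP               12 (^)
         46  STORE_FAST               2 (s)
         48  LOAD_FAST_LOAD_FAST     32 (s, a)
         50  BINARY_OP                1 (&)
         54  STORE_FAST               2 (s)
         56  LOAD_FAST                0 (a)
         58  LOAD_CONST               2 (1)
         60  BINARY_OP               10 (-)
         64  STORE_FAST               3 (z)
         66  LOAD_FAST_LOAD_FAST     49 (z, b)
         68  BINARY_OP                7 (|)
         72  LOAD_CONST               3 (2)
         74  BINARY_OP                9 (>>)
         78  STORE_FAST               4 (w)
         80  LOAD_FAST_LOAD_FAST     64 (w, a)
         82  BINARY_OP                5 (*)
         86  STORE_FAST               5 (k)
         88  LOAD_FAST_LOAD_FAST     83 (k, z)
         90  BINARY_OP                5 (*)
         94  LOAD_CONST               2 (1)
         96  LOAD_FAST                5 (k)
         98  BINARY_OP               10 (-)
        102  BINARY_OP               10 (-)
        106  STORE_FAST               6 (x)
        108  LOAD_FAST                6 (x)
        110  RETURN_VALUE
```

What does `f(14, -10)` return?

LOAD_FAST_LOAD_FAST b,b → push -10,-10. Stack: [-10, -10]
BINARY_OP * → -10 * -10 = 100. Stack: [100]
LOAD_FAST a → push 14. Stack: [100, 14]
BINARY_OP // → 100 // 14 = 7. Stack: [7]
STORE_FAST s → s=7. Stack: []
LOAD_FAST_LOAD_FAST b,s → push -10,7. Stack: [-10, 7]
BINARY_OP * → -10 * 7 = -70. Stack: [-70]
LOAD_CONST → push 12. Stack: [-70, 12]
BINARY_OP + → -70 + 12 = -58. Stack: [-58]
STORE_FAST s → s=-58. Stack: []
LOAD_FAST_LOAD_FAST a,a → push 14,14. Stack: [14, 14]
BINARY_OP + → 14 + 14 = 28. Stack: [28]
LOAD_FAST_LOAD_FAST a,a → push 14,14. Stack: [28, 14, 14]
BINARY_OP + → 14 + 14 = 28. Stack: [28, 28]
BINARY_OP ^ → 28 ^ 28 = 0. Stack: [0]
STORE_FAST s → s=0. Stack: []
LOAD_FAST_LOAD_FAST s,a → push 0,14. Stack: [0, 14]
BINARY_OP & → 0 & 14 = 0. Stack: [0]
STORE_FAST s → s=0. Stack: []
LOAD_FAST a → push 14. Stack: [14]
LOAD_CONST → push 1. Stack: [14, 1]
BINARY_OP - → 14 - 1 = 13. Stack: [13]
STORE_FAST z → z=13. Stack: []
LOAD_FAST_LOAD_FAST z,b → push 13,-10. Stack: [13, -10]
BINARY_OP | → 13 | -10 = -1. Stack: [-1]
LOAD_CONST → push 2. Stack: [-1, 2]
BINARY_OP >> → -1 >> 2 = -1. Stack: [-1]
STORE_FAST w → w=-1. Stack: []
LOAD_FAST_LOAD_FAST w,a → push -1,14. Stack: [-1, 14]
BINARY_OP * → -1 * 14 = -14. Stack: [-14]
STORE_FAST k → k=-14. Stack: []
LOAD_FAST_LOAD_FAST k,z → push -14,13. Stack: [-14, 13]
BINARY_OP * → -14 * 13 = -182. Stack: [-182]
LOAD_CONST → push 1. Stack: [-182, 1]
LOAD_FAST k → push -14. Stack: [-182, 1, -14]
BINARY_OP - → 1 - -14 = 15. Stack: [-182, 15]
BINARY_OP - → -182 - 15 = -197. Stack: [-197]
STORE_FAST x → x=-197. Stack: []
LOAD_FAST x → push -197. Stack: [-197]
RETURN_VALUE → return -197.

-197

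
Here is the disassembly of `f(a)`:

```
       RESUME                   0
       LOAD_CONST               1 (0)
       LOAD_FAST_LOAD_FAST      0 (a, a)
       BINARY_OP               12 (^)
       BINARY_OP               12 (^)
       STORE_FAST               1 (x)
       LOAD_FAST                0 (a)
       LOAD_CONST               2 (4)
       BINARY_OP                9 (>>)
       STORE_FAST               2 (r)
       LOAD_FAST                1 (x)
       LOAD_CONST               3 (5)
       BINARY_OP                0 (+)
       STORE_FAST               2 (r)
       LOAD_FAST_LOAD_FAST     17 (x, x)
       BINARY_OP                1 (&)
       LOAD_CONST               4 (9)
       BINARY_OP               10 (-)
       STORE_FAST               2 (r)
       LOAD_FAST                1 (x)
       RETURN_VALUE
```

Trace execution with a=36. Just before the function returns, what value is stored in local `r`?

LOAD_CONST → push 0. Stack: [0]
LOAD_FAST_LOAD_FAST a,a → push 36,36. Stack: [0, 36, 36]
BINARY_OP ^ → 36 ^ 36 = 0. Stack: [0, 0]
BINARY_OP ^ → 0 ^ 0 = 0. Stack: [0]
STORE_FAST x → x=0. Stack: []
LOAD_FAST a → push 36. Stack: [36]
LOAD_CONST → push 4. Stack: [36, 4]
BINARY_OP >> → 36 >> 4 = 2. Stack: [2]
STORE_FAST r → r=2. Stack: []
LOAD_FAST x → push 0. Stack: [0]
LOAD_CONST → push 5. Stack: [0, 5]
BINARY_OP + → 0 + 5 = 5. Stack: [5]
STORE_FAST r → r=5. Stack: []
LOAD_FAST_LOAD_FAST x,x → push 0,0. Stack: [0, 0]
BINARY_OP & → 0 & 0 = 0. Stack: [0]
LOAD_CONST → push 9. Stack: [0, 9]
BINARY_OP - → 0 - 9 = -9. Stack: [-9]
STORE_FAST r → r=-9. Stack: []
LOAD_FAST x → push 0. Stack: [0]
RETURN_VALUE → return 0.

-9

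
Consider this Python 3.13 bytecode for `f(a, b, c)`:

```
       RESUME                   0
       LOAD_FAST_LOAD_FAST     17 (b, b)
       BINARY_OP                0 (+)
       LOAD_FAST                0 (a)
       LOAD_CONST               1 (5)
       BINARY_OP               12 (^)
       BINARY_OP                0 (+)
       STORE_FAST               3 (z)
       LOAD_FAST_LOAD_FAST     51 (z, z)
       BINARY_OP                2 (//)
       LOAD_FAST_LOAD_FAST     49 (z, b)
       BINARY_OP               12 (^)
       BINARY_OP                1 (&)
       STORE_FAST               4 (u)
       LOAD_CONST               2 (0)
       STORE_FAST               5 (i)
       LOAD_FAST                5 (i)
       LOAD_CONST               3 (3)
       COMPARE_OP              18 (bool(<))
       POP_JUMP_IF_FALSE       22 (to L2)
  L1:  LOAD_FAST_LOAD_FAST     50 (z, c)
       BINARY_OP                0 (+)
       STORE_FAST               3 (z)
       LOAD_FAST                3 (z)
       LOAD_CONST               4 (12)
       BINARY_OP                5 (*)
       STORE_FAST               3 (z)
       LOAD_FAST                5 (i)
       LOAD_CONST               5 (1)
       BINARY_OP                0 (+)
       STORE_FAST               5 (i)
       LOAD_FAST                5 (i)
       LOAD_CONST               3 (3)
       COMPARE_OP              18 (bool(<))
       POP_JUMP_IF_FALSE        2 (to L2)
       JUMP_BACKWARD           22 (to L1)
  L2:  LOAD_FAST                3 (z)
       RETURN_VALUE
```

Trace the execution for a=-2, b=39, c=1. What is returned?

LOAD_FAST_LOAD_FAST b,b → push 39,39
BINARY_OP + → 39 + 39 = 78
LOAD_FAST a → push -2
LOAD_CONST → push 5
BINARY_OP ^ → -2 ^ 5 = -5
BINARY_OP + → 78 + -5 = 73
STORE_FAST z → z=73
LOAD_FAST_LOAD_FAST z,z → push 73,73
BINARY_OP // → 73 // 73 = 1
LOAD_FAST_LOAD_FAST z,b → push 73,39
BINARY_OP ^ → 73 ^ 39 = 110
BINARY_OP & → 1 & 110 = 0
STORE_FAST u → u=0
LOAD_CONST → push 0
STORE_FAST i → i=0
LOAD_FAST i → push 0
LOAD_CONST → push 3
COMPARE_OP bool(<) → 0 vs 3 = True
POP_JUMP_IF_FALSE → pop True; no jump
LOAD_FAST_LOAD_FAST z,c → push 73,1
BINARY_OP + → 73 + 1 = 74
STORE_FAST z → z=74
LOAD_FAST z → push 74
LOAD_CONST → push 12
BINARY_OP * → 74 * 12 = 888
STORE_FAST z → z=888
LOAD_FAST i → push 0
LOAD_CONST → push 1
BINARY_OP + → 0 + 1 = 1
STORE_FAST i → i=1
LOAD_FAST i → push 1
LOAD_CONST → push 3
COMPARE_OP bool(<) → 1 vs 3 = True
POP_JUMP_IF_FALSE → pop True; no jump
LOAD_FAST_LOAD_FAST z,c → push 888,1
BINARY_OP + → 888 + 1 = 889
STORE_FAST z → z=889
LOAD_FAST z → push 889
LOAD_CONST → push 12
BINARY_OP * → 889 * 12 = 10668
STORE_FAST z → z=10668
LOAD_FAST i → push 1
LOAD_CONST → push 1
BINARY_OP + → 1 + 1 = 2
STORE_FAST i → i=2
LOAD_FAST i → push 2
LOAD_CONST → push 3
COMPARE_OP bool(<) → 2 vs 3 = True
POP_JUMP_IF_FALSE → pop True; no jump
LOAD_FAST_LOAD_FAST z,c → push 10668,1
BINARY_OP + → 10668 + 1 = 10669
STORE_FAST z → z=10669
LOAD_FAST z → push 10669
LOAD_CONST → push 12
BINARY_OP * → 10669 * 12 = 128028
STORE_FAST z → z=128028
LOAD_FAST i → push 2
LOAD_CONST → push 1
BINARY_OP + → 2 + 1 = 3
STORE_FAST i → i=3
LOAD_FAST i → push 3
LOAD_CONST → push 3
COMPARE_OP bool(<) → 3 vs 3 = False
POP_JUMP_IF_FALSE → pop False; jump
LOAD_FAST z → push 128028
RETURN_VALUE → return 128028.

128028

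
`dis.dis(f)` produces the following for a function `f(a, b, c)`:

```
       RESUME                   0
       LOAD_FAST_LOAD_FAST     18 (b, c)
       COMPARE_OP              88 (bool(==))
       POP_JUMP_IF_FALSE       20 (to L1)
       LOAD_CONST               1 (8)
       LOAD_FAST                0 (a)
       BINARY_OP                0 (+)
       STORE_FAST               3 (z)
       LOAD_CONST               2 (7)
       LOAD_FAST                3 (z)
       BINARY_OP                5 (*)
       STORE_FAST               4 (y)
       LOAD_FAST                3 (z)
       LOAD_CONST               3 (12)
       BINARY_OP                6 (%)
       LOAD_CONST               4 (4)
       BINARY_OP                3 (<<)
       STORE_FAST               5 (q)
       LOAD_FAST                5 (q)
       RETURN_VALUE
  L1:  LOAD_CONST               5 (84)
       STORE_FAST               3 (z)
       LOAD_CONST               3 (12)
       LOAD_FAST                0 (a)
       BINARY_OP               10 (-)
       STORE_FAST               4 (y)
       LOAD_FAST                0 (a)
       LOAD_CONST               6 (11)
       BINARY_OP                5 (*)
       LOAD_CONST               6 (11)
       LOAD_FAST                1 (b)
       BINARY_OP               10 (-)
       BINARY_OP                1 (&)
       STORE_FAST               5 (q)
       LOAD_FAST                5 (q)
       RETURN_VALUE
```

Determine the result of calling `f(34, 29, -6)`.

358

LOAD_FAST_LOAD_FAST b,c → push 29,-6. Stack: [29, -6]
COMPARE_OP bool(==) → 29 vs -6 = False. Stack: [False]
POP_JUMP_IF_FALSE → pop False; jump. Stack: []
LOAD_CONST → push 84. Stack: [84]
STORE_FAST z → z=84. Stack: []
LOAD_CONST → push 12. Stack: [12]
LOAD_FAST a → push 34. Stack: [12, 34]
BINARY_OP - → 12 - 34 = -22. Stack: [-22]
STORE_FAST y → y=-22. Stack: []
LOAD_FAST a → push 34. Stack: [34]
LOAD_CONST → push 11. Stack: [34, 11]
BINARY_OP * → 34 * 11 = 374. Stack: [374]
LOAD_CONST → push 11. Stack: [374, 11]
LOAD_FAST b → push 29. Stack: [374, 11, 29]
BINARY_OP - → 11 - 29 = -18. Stack: [374, -18]
BINARY_OP & → 374 & -18 = 358. Stack: [358]
STORE_FAST q → q=358. Stack: []
LOAD_FAST q → push 358. Stack: [358]
RETURN_VALUE → return 358.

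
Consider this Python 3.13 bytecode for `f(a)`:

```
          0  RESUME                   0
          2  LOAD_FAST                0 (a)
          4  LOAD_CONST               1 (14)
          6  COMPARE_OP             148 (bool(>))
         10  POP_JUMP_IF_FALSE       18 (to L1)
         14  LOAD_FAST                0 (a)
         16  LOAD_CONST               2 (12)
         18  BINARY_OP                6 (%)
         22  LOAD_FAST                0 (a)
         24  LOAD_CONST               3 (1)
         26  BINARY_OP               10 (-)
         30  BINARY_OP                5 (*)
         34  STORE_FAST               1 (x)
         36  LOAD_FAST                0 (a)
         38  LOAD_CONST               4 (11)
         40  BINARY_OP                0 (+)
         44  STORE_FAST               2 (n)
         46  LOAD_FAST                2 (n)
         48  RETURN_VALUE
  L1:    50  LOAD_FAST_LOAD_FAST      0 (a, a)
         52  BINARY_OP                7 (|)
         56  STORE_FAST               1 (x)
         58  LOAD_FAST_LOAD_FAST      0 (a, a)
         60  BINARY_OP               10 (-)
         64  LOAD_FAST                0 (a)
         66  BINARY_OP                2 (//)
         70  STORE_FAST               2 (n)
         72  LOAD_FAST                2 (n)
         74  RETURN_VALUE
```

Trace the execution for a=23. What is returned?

LOAD_FAST a → push 23. Stack: [23]
LOAD_CONST → push 14. Stack: [23, 14]
COMPARE_OP bool(>) → 23 vs 14 = True. Stack: [True]
POP_JUMP_IF_FALSE → pop True; no jump. Stack: []
LOAD_FAST a → push 23. Stack: [23]
LOAD_CONST → push 12. Stack: [23, 12]
BINARY_OP % → 23 % 12 = 11. Stack: [11]
LOAD_FAST a → push 23. Stack: [11, 23]
LOAD_CONST → push 1. Stack: [11, 23, 1]
BINARY_OP - → 23 - 1 = 22. Stack: [11, 22]
BINARY_OP * → 11 * 22 = 242. Stack: [242]
STORE_FAST x → x=242. Stack: []
LOAD_FAST a → push 23. Stack: [23]
LOAD_CONST → push 11. Stack: [23, 11]
BINARY_OP + → 23 + 11 = 34. Stack: [34]
STORE_FAST n → n=34. Stack: []
LOAD_FAST n → push 34. Stack: [34]
RETURN_VALUE → return 34.

34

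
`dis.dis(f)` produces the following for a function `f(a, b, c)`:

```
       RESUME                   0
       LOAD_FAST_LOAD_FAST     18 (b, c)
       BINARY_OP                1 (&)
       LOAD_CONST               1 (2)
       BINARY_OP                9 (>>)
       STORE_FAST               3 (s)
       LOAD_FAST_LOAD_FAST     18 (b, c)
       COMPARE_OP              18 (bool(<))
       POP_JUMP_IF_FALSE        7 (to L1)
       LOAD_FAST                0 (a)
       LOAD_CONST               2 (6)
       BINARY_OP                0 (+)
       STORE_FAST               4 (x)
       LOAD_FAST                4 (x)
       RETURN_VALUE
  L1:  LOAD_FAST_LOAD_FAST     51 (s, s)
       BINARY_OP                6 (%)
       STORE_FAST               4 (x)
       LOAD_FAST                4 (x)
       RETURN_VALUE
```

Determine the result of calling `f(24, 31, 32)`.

30

LOAD_FAST_LOAD_FAST b,c → push 31,32. Stack: [31, 32]
BINARY_OP & → 31 & 32 = 0. Stack: [0]
LOAD_CONST → push 2. Stack: [0, 2]
BINARY_OP >> → 0 >> 2 = 0. Stack: [0]
STORE_FAST s → s=0. Stack: []
LOAD_FAST_LOAD_FAST b,c → push 31,32. Stack: [31, 32]
COMPARE_OP bool(<) → 31 vs 32 = True. Stack: [True]
POP_JUMP_IF_FALSE → pop True; no jump. Stack: []
LOAD_FAST a → push 24. Stack: [24]
LOAD_CONST → push 6. Stack: [24, 6]
BINARY_OP + → 24 + 6 = 30. Stack: [30]
STORE_FAST x → x=30. Stack: []
LOAD_FAST x → push 30. Stack: [30]
RETURN_VALUE → return 30.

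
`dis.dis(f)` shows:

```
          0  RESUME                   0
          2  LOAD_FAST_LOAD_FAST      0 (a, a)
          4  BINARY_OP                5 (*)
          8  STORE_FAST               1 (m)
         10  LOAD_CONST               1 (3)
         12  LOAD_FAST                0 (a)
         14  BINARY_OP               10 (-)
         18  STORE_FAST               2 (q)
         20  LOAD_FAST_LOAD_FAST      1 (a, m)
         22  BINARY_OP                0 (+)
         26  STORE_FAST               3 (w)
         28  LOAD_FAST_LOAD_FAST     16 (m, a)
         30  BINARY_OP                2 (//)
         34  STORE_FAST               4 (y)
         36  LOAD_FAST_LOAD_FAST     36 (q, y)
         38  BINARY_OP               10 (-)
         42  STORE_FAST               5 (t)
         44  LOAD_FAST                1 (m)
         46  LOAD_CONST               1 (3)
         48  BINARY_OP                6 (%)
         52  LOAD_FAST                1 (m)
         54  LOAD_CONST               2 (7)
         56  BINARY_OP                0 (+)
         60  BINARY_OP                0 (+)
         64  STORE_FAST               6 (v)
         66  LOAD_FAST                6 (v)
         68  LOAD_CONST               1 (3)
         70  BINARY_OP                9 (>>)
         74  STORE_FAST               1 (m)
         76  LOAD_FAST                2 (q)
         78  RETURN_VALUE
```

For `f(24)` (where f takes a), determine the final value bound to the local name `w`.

LOAD_FAST_LOAD_FAST a,a → push 24,24. Stack: [24, 24]
BINARY_OP * → 24 * 24 = 576. Stack: [576]
STORE_FAST m → m=576. Stack: []
LOAD_CONST → push 3. Stack: [3]
LOAD_FAST a → push 24. Stack: [3, 24]
BINARY_OP - → 3 - 24 = -21. Stack: [-21]
STORE_FAST q → q=-21. Stack: []
LOAD_FAST_LOAD_FAST a,m → push 24,576. Stack: [24, 576]
BINARY_OP + → 24 + 576 = 600. Stack: [600]
STORE_FAST w → w=600. Stack: []
LOAD_FAST_LOAD_FAST m,a → push 576,24. Stack: [576, 24]
BINARY_OP // → 576 // 24 = 24. Stack: [24]
STORE_FAST y → y=24. Stack: []
LOAD_FAST_LOAD_FAST q,y → push -21,24. Stack: [-21, 24]
BINARY_OP - → -21 - 24 = -45. Stack: [-45]
STORE_FAST t → t=-45. Stack: []
LOAD_FAST m → push 576. Stack: [576]
LOAD_CONST → push 3. Stack: [576, 3]
BINARY_OP % → 576 % 3 = 0. Stack: [0]
LOAD_FAST m → push 576. Stack: [0, 576]
LOAD_CONST → push 7. Stack: [0, 576, 7]
BINARY_OP + → 576 + 7 = 583. Stack: [0, 583]
BINARY_OP + → 0 + 583 = 583. Stack: [583]
STORE_FAST v → v=583. Stack: []
LOAD_FAST v → push 583. Stack: [583]
LOAD_CONST → push 3. Stack: [583, 3]
BINARY_OP >> → 583 >> 3 = 72. Stack: [72]
STORE_FAST m → m=72. Stack: []
LOAD_FAST q → push -21. Stack: [-21]
RETURN_VALUE → return -21.

600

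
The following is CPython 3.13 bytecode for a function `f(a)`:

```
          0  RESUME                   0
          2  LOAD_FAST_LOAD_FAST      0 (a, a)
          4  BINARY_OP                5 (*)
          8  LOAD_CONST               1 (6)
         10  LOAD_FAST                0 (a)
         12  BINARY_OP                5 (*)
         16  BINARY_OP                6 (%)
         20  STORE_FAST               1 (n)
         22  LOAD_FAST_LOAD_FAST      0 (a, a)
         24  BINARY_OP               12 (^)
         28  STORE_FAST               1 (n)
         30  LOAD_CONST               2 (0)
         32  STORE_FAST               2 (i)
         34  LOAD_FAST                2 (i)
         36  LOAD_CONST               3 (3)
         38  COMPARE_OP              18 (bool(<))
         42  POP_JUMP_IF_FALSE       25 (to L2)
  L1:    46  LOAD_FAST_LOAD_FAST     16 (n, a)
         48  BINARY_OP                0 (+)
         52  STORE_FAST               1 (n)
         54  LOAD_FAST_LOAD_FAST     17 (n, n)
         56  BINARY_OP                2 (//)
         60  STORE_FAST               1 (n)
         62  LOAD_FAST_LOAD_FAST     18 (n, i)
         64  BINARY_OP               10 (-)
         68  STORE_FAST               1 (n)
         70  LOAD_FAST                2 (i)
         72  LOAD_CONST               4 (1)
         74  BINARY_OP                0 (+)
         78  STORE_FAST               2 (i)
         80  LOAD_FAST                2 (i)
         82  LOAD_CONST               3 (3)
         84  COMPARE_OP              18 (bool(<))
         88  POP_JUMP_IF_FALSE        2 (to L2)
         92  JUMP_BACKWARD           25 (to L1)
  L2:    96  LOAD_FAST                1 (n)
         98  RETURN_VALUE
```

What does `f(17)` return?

-1

LOAD_FAST_LOAD_FAST a,a → push 17,17
BINARY_OP * → 17 * 17 = 289
LOAD_CONST → push 6
LOAD_FAST a → push 17
BINARY_OP * → 6 * 17 = 102
BINARY_OP % → 289 % 102 = 85
STORE_FAST n → n=85
LOAD_FAST_LOAD_FAST a,a → push 17,17
BINARY_OP ^ → 17 ^ 17 = 0
STORE_FAST n → n=0
LOAD_CONST → push 0
STORE_FAST i → i=0
LOAD_FAST i → push 0
LOAD_CONST → push 3
COMPARE_OP bool(<) → 0 vs 3 = True
POP_JUMP_IF_FALSE → pop True; no jump
LOAD_FAST_LOAD_FAST n,a → push 0,17
BINARY_OP + → 0 + 17 = 17
STORE_FAST n → n=17
LOAD_FAST_LOAD_FAST n,n → push 17,17
BINARY_OP // → 17 // 17 = 1
STORE_FAST n → n=1
LOAD_FAST_LOAD_FAST n,i → push 1,0
BINARY_OP - → 1 - 0 = 1
STORE_FAST n → n=1
LOAD_FAST i → push 0
LOAD_CONST → push 1
BINARY_OP + → 0 + 1 = 1
STORE_FAST i → i=1
LOAD_FAST i → push 1
LOAD_CONST → push 3
COMPARE_OP bool(<) → 1 vs 3 = True
POP_JUMP_IF_FALSE → pop True; no jump
LOAD_FAST_LOAD_FAST n,a → push 1,17
BINARY_OP + → 1 + 17 = 18
STORE_FAST n → n=18
LOAD_FAST_LOAD_FAST n,n → push 18,18
BINARY_OP // → 18 // 18 = 1
STORE_FAST n → n=1
LOAD_FAST_LOAD_FAST n,i → push 1,1
BINARY_OP - → 1 - 1 = 0
STORE_FAST n → n=0
LOAD_FAST i → push 1
LOAD_CONST → push 1
BINARY_OP + → 1 + 1 = 2
STORE_FAST i → i=2
LOAD_FAST i → push 2
LOAD_CONST → push 3
COMPARE_OP bool(<) → 2 vs 3 = True
POP_JUMP_IF_FALSE → pop True; no jump
LOAD_FAST_LOAD_FAST n,a → push 0,17
BINARY_OP + → 0 + 17 = 17
STORE_FAST n → n=17
LOAD_FAST_LOAD_FAST n,n → push 17,17
BINARY_OP // → 17 // 17 = 1
STORE_FAST n → n=1
LOAD_FAST_LOAD_FAST n,i → push 1,2
BINARY_OP - → 1 - 2 = -1
STORE_FAST n → n=-1
LOAD_FAST i → push 2
LOAD_CONST → push 1
BINARY_OP + → 2 + 1 = 3
STORE_FAST i → i=3
LOAD_FAST i → push 3
LOAD_CONST → push 3
COMPARE_OP bool(<) → 3 vs 3 = False
POP_JUMP_IF_FALSE → pop False; jump
LOAD_FAST n → push -1
RETURN_VALUE → return -1.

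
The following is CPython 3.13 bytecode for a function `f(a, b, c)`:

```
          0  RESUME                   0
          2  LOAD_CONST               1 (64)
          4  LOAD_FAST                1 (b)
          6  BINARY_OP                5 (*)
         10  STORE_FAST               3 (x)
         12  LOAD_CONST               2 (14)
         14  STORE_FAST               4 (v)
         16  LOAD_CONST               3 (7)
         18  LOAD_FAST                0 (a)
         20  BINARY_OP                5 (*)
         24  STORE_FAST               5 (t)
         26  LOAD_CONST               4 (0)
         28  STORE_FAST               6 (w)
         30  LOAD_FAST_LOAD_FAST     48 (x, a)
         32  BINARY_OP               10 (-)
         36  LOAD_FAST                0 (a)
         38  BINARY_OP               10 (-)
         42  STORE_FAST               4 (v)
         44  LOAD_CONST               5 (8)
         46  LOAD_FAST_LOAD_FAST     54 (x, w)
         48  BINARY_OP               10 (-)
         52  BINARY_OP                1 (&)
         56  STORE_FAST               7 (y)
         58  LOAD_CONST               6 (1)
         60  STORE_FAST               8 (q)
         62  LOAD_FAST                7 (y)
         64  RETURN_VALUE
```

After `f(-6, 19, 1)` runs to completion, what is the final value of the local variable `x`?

1216

LOAD_CONST → push 64. Stack: [64]
LOAD_FAST b → push 19. Stack: [64, 19]
BINARY_OP * → 64 * 19 = 1216. Stack: [1216]
STORE_FAST x → x=1216. Stack: []
LOAD_CONST → push 14. Stack: [14]
STORE_FAST v → v=14. Stack: []
LOAD_CONST → push 7. Stack: [7]
LOAD_FAST a → push -6. Stack: [7, -6]
BINARY_OP * → 7 * -6 = -42. Stack: [-42]
STORE_FAST t → t=-42. Stack: []
LOAD_CONST → push 0. Stack: [0]
STORE_FAST w → w=0. Stack: []
LOAD_FAST_LOAD_FAST x,a → push 1216,-6. Stack: [1216, -6]
BINARY_OP - → 1216 - -6 = 1222. Stack: [1222]
LOAD_FAST a → push -6. Stack: [1222, -6]
BINARY_OP - → 1222 - -6 = 1228. Stack: [1228]
STORE_FAST v → v=1228. Stack: []
LOAD_CONST → push 8. Stack: [8]
LOAD_FAST_LOAD_FAST x,w → push 1216,0. Stack: [8, 1216, 0]
BINARY_OP - → 1216 - 0 = 1216. Stack: [8, 1216]
BINARY_OP & → 8 & 1216 = 0. Stack: [0]
STORE_FAST y → y=0. Stack: []
LOAD_CONST → push 1. Stack: [1]
STORE_FAST q → q=1. Stack: []
LOAD_FAST y → push 0. Stack: [0]
RETURN_VALUE → return 0.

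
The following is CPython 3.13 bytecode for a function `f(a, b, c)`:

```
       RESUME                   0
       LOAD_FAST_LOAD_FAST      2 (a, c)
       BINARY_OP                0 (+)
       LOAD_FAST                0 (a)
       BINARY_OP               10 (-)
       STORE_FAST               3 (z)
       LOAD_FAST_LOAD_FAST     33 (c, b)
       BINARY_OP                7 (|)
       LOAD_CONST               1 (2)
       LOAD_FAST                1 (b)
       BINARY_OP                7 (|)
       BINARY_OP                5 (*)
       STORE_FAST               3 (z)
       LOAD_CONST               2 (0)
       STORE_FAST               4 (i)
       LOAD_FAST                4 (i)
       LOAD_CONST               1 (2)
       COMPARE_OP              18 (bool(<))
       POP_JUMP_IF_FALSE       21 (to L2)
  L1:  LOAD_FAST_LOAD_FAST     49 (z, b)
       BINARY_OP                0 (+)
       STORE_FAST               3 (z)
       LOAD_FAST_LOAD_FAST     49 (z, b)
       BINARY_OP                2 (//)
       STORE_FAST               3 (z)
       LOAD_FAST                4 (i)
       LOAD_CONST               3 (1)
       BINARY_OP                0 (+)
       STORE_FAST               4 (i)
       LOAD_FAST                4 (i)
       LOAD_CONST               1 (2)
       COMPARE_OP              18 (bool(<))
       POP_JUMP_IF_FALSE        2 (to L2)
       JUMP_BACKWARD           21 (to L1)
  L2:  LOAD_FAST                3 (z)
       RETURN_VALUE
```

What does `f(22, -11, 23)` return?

1

LOAD_FAST_LOAD_FAST a,c → push 22,23. Stack: [22, 23]
BINARY_OP + → 22 + 23 = 45. Stack: [45]
LOAD_FAST a → push 22. Stack: [45, 22]
BINARY_OP - → 45 - 22 = 23. Stack: [23]
STORE_FAST z → z=23. Stack: []
LOAD_FAST_LOAD_FAST c,b → push 23,-11. Stack: [23, -11]
BINARY_OP | → 23 | -11 = -9. Stack: [-9]
LOAD_CONST → push 2. Stack: [-9, 2]
LOAD_FAST b → push -11. Stack: [-9, 2, -11]
BINARY_OP | → 2 | -11 = -9. Stack: [-9, -9]
BINARY_OP * → -9 * -9 = 81. Stack: [81]
STORE_FAST z → z=81. Stack: []
LOAD_CONST → push 0. Stack: [0]
STORE_FAST i → i=0. Stack: []
LOAD_FAST i → push 0. Stack: [0]
LOAD_CONST → push 2. Stack: [0, 2]
COMPARE_OP bool(<) → 0 vs 2 = True. Stack: [True]
POP_JUMP_IF_FALSE → pop True; no jump. Stack: []
LOAD_FAST_LOAD_FAST z,b → push 81,-11. Stack: [81, -11]
BINARY_OP + → 81 + -11 = 70. Stack: [70]
STORE_FAST z → z=70. Stack: []
LOAD_FAST_LOAD_FAST z,b → push 70,-11. Stack: [70, -11]
BINARY_OP // → 70 // -11 = -7. Stack: [-7]
STORE_FAST z → z=-7. Stack: []
LOAD_FAST i → push 0. Stack: [0]
LOAD_CONST → push 1. Stack: [0, 1]
BINARY_OP + → 0 + 1 = 1. Stack: [1]
STORE_FAST i → i=1. Stack: []
LOAD_FAST i → push 1. Stack: [1]
LOAD_CONST → push 2. Stack: [1, 2]
COMPARE_OP bool(<) → 1 vs 2 = True. Stack: [True]
POP_JUMP_IF_FALSE → pop True; no jump. Stack: []
LOAD_FAST_LOAD_FAST z,b → push -7,-11. Stack: [-7, -11]
BINARY_OP + → -7 + -11 = -18. Stack: [-18]
STORE_FAST z → z=-18. Stack: []
LOAD_FAST_LOAD_FAST z,b → push -18,-11. Stack: [-18, -11]
BINARY_OP // → -18 // -11 = 1. Stack: [1]
STORE_FAST z → z=1. Stack: []
LOAD_FAST i → push 1. Stack: [1]
LOAD_CONST → push 1. Stack: [1, 1]
BINARY_OP + → 1 + 1 = 2. Stack: [2]
STORE_FAST i → i=2. Stack: []
LOAD_FAST i → push 2. Stack: [2]
LOAD_CONST → push 2. Stack: [2, 2]
COMPARE_OP bool(<) → 2 vs 2 = False. Stack: [False]
POP_JUMP_IF_FALSE → pop False; jump. Stack: []
LOAD_FAST z → push 1. Stack: [1]
RETURN_VALUE → return 1.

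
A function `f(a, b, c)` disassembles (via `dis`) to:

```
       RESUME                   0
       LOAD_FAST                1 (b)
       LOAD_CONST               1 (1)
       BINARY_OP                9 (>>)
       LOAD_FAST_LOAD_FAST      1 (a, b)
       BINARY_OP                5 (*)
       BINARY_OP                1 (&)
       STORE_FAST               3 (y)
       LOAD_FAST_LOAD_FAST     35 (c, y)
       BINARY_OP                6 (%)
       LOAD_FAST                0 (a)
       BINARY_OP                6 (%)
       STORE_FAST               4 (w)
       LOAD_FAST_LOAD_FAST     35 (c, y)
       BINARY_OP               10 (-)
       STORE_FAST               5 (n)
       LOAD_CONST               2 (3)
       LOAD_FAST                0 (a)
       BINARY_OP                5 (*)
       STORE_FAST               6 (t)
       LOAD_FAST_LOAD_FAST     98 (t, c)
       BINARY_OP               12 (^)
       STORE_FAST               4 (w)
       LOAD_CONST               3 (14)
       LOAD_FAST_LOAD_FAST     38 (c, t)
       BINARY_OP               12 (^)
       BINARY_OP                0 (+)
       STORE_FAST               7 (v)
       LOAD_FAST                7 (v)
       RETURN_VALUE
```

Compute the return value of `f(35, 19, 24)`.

LOAD_FAST b → push 19. Stack: [19]
LOAD_CONST → push 1. Stack: [19, 1]
BINARY_OP >> → 19 >> 1 = 9. Stack: [9]
LOAD_FAST_LOAD_FAST a,b → push 35,19. Stack: [9, 35, 19]
BINARY_OP * → 35 * 19 = 665. Stack: [9, 665]
BINARY_OP & → 9 & 665 = 9. Stack: [9]
STORE_FAST y → y=9. Stack: []
LOAD_FAST_LOAD_FAST c,y → push 24,9. Stack: [24, 9]
BINARY_OP % → 24 % 9 = 6. Stack: [6]
LOAD_FAST a → push 35. Stack: [6, 35]
BINARY_OP % → 6 % 35 = 6. Stack: [6]
STORE_FAST w → w=6. Stack: []
LOAD_FAST_LOAD_FAST c,y → push 24,9. Stack: [24, 9]
BINARY_OP - → 24 - 9 = 15. Stack: [15]
STORE_FAST n → n=15. Stack: []
LOAD_CONST → push 3. Stack: [3]
LOAD_FAST a → push 35. Stack: [3, 35]
BINARY_OP * → 3 * 35 = 105. Stack: [105]
STORE_FAST t → t=105. Stack: []
LOAD_FAST_LOAD_FAST t,c → push 105,24. Stack: [105, 24]
BINARY_OP ^ → 105 ^ 24 = 113. Stack: [113]
STORE_FAST w → w=113. Stack: []
LOAD_CONST → push 14. Stack: [14]
LOAD_FAST_LOAD_FAST c,t → push 24,105. Stack: [14, 24, 105]
BINARY_OP ^ → 24 ^ 105 = 113. Stack: [14, 113]
BINARY_OP + → 14 + 113 = 127. Stack: [127]
STORE_FAST v → v=127. Stack: []
LOAD_FAST v → push 127. Stack: [127]
RETURN_VALUE → return 127.

127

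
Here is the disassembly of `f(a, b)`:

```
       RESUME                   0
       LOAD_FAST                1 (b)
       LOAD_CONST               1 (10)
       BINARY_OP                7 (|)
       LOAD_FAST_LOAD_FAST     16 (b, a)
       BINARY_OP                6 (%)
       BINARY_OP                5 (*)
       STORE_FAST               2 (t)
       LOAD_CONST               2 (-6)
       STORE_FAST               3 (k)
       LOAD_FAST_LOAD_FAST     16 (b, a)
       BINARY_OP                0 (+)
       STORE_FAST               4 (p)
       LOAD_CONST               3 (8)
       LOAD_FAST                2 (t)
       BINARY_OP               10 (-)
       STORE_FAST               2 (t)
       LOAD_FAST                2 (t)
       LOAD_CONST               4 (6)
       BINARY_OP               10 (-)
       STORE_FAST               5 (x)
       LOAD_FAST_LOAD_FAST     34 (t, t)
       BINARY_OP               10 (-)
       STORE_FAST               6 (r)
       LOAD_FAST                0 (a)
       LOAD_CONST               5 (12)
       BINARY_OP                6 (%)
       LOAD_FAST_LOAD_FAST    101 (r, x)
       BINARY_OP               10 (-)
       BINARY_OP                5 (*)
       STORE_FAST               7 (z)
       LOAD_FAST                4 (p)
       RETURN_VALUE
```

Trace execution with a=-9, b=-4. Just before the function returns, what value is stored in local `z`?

LOAD_FAST b → push -4. Stack: [-4]
LOAD_CONST → push 10. Stack: [-4, 10]
BINARY_OP | → -4 | 10 = -2. Stack: [-2]
LOAD_FAST_LOAD_FAST b,a → push -4,-9. Stack: [-2, -4, -9]
BINARY_OP % → -4 % -9 = -4. Stack: [-2, -4]
BINARY_OP * → -2 * -4 = 8. Stack: [8]
STORE_FAST t → t=8. Stack: []
LOAD_CONST → push -6. Stack: [-6]
STORE_FAST k → k=-6. Stack: []
LOAD_FAST_LOAD_FAST b,a → push -4,-9. Stack: [-4, -9]
BINARY_OP + → -4 + -9 = -13. Stack: [-13]
STORE_FAST p → p=-13. Stack: []
LOAD_CONST → push 8. Stack: [8]
LOAD_FAST t → push 8. Stack: [8, 8]
BINARY_OP - → 8 - 8 = 0. Stack: [0]
STORE_FAST t → t=0. Stack: []
LOAD_FAST t → push 0. Stack: [0]
LOAD_CONST → push 6. Stack: [0, 6]
BINARY_OP - → 0 - 6 = -6. Stack: [-6]
STORE_FAST x → x=-6. Stack: []
LOAD_FAST_LOAD_FAST t,t → push 0,0. Stack: [0, 0]
BINARY_OP - → 0 - 0 = 0. Stack: [0]
STORE_FAST r → r=0. Stack: []
LOAD_FAST a → push -9. Stack: [-9]
LOAD_CONST → push 12. Stack: [-9, 12]
BINARY_OP % → -9 % 12 = 3. Stack: [3]
LOAD_FAST_LOAD_FAST r,x → push 0,-6. Stack: [3, 0, -6]
BINARY_OP - → 0 - -6 = 6. Stack: [3, 6]
BINARY_OP * → 3 * 6 = 18. Stack: [18]
STORE_FAST z → z=18. Stack: []
LOAD_FAST p → push -13. Stack: [-13]
RETURN_VALUE → return -13.

18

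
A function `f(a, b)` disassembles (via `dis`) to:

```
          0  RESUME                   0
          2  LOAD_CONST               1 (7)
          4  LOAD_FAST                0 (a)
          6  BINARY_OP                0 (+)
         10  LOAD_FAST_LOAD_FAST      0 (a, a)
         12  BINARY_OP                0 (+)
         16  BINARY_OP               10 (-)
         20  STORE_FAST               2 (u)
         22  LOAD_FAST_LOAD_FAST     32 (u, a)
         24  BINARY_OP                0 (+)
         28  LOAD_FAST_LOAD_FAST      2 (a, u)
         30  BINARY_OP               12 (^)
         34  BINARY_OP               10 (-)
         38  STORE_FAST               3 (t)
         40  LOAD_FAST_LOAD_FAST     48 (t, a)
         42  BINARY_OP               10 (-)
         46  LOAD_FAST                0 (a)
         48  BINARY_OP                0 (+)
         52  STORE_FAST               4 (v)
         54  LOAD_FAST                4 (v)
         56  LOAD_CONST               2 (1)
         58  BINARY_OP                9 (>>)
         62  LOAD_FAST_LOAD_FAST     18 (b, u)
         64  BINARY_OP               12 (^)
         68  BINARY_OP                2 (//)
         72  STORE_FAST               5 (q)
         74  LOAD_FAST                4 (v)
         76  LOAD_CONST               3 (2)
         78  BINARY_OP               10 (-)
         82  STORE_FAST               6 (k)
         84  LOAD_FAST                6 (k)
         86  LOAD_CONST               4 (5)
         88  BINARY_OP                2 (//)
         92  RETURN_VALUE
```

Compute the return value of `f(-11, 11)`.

LOAD_CONST → push 7. Stack: [7]
LOAD_FAST a → push -11. Stack: [7, -11]
BINARY_OP + → 7 + -11 = -4. Stack: [-4]
LOAD_FAST_LOAD_FAST a,a → push -11,-11. Stack: [-4, -11, -11]
BINARY_OP + → -11 + -11 = -22. Stack: [-4, -22]
BINARY_OP - → -4 - -22 = 18. Stack: [18]
STORE_FAST u → u=18. Stack: []
LOAD_FAST_LOAD_FAST u,a → push 18,-11. Stack: [18, -11]
BINARY_OP + → 18 + -11 = 7. Stack: [7]
LOAD_FAST_LOAD_FAST a,u → push -11,18. Stack: [7, -11, 18]
BINARY_OP ^ → -11 ^ 18 = -25. Stack: [7, -25]
BINARY_OP - → 7 - -25 = 32. Stack: [32]
STORE_FAST t → t=32. Stack: []
LOAD_FAST_LOAD_FAST t,a → push 32,-11. Stack: [32, -11]
BINARY_OP - → 32 - -11 = 43. Stack: [43]
LOAD_FAST a → push -11. Stack: [43, -11]
BINARY_OP + → 43 + -11 = 32. Stack: [32]
STORE_FAST v → v=32. Stack: []
LOAD_FAST v → push 32. Stack: [32]
LOAD_CONST → push 1. Stack: [32, 1]
BINARY_OP >> → 32 >> 1 = 16. Stack: [16]
LOAD_FAST_LOAD_FAST b,u → push 11,18. Stack: [16, 11, 18]
BINARY_OP ^ → 11 ^ 18 = 25. Stack: [16, 25]
BINARY_OP // → 16 // 25 = 0. Stack: [0]
STORE_FAST q → q=0. Stack: []
LOAD_FAST v → push 32. Stack: [32]
LOAD_CONST → push 2. Stack: [32, 2]
BINARY_OP - → 32 - 2 = 30. Stack: [30]
STORE_FAST k → k=30. Stack: []
LOAD_FAST k → push 30. Stack: [30]
LOAD_CONST → push 5. Stack: [30, 5]
BINARY_OP // → 30 // 5 = 6. Stack: [6]
RETURN_VALUE → return 6.

6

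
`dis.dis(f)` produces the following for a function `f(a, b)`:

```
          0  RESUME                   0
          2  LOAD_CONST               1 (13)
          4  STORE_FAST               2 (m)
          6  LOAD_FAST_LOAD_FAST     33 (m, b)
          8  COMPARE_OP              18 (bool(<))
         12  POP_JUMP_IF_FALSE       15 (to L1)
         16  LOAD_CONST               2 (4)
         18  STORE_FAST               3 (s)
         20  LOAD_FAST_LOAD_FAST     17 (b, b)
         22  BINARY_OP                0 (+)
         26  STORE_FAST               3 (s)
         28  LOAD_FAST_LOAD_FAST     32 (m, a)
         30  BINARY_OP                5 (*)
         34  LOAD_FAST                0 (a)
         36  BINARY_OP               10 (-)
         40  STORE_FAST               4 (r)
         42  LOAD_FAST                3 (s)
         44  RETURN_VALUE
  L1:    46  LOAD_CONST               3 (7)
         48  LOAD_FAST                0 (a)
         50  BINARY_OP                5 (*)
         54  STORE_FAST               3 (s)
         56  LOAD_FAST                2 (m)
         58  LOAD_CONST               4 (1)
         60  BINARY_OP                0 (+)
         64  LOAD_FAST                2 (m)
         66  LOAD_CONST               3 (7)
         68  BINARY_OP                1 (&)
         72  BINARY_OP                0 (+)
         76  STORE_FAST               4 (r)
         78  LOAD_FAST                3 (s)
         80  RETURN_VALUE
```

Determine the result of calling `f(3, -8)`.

21

LOAD_CONST → push 13. Stack: [13]
STORE_FAST m → m=13. Stack: []
LOAD_FAST_LOAD_FAST m,b → push 13,-8. Stack: [13, -8]
COMPARE_OP bool(<) → 13 vs -8 = False. Stack: [False]
POP_JUMP_IF_FALSE → pop False; jump. Stack: []
LOAD_CONST → push 7. Stack: [7]
LOAD_FAST a → push 3. Stack: [7, 3]
BINARY_OP * → 7 * 3 = 21. Stack: [21]
STORE_FAST s → s=21. Stack: []
LOAD_FAST m → push 13. Stack: [13]
LOAD_CONST → push 1. Stack: [13, 1]
BINARY_OP + → 13 + 1 = 14. Stack: [14]
LOAD_FAST m → push 13. Stack: [14, 13]
LOAD_CONST → push 7. Stack: [14, 13, 7]
BINARY_OP & → 13 & 7 = 5. Stack: [14, 5]
BINARY_OP + → 14 + 5 = 19. Stack: [19]
STORE_FAST r → r=19. Stack: []
LOAD_FAST s → push 21. Stack: [21]
RETURN_VALUE → return 21.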